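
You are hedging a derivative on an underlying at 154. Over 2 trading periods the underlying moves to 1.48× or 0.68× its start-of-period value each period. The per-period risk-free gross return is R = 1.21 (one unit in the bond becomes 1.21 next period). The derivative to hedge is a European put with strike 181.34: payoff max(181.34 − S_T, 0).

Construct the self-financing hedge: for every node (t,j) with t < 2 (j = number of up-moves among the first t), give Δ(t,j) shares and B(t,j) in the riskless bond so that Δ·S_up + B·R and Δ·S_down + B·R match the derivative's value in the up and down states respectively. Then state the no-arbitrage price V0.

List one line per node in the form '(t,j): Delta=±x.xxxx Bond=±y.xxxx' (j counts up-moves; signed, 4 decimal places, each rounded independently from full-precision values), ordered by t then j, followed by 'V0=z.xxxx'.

Since d<R<u, set p* = (R−d)/(u−d) = 0.6625; price each node as the discounted p*-expectation of its children.
At expiry t=2: V(2,0)=110.1304, V(2,1)=26.3544, V(2,2)=0.0000
(1,0): S=104.7200. Δ = (V_up−V_dn)/(S_up−S_dn) = (26.3544−110.1304)/(154.9856−71.2096) = -1.0000. V = [p*·26.3544 + (1−p*)·110.1304]/1.21 = 45.1478. B = V − Δ·S = 149.8678.
(1,1): S=227.9200. Δ = (V_up−V_dn)/(S_up−S_dn) = (0.0000−26.3544)/(337.3216−154.9856) = -0.1445. V = [p*·0.0000 + (1−p*)·26.3544]/1.21 = 7.3509. B = V − Δ·S = 40.2939.
(0,0): S=154.0000. Δ = (V_up−V_dn)/(S_up−S_dn) = (7.3509−45.1478)/(227.9200−104.7200) = -0.3068. V = [p*·7.3509 + (1−p*)·45.1478]/1.21 = 16.6176. B = V − Δ·S = 63.8637.
Each (Δ,B) replicates both successor values, so the strategy is self-financing and V0 is arbitrage-free.

(0,0): Delta=-0.3068 Bond=63.8637
(1,0): Delta=-1.0000 Bond=149.8678
(1,1): Delta=-0.1445 Bond=40.2939
V0=16.6176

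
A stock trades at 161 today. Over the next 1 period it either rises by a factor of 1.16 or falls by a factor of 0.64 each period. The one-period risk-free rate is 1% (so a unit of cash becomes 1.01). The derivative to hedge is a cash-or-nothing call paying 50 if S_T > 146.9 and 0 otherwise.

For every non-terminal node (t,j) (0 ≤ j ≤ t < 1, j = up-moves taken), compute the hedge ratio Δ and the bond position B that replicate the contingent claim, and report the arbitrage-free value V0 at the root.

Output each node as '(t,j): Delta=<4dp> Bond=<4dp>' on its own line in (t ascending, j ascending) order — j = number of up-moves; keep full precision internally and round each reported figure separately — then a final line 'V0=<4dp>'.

(0,0): Delta=0.5972 Bond=-60.9292
V0=35.2247

The replicating-portfolio and risk-neutral prices coincide; use p* = (1.01−0.64)/(1.16−0.64) = 0.7115 for the latter.
At expiry t=1: V(1,0)=0.0000, V(1,1)=50.0000
  t=0,j=0: stock 161.0000 → up 186.7600 (V=50.0000), down 103.0400 (V=0.0000). Price 35.2247; hedge Δ=0.5972, bond B=-60.9292.
Root portfolio cost Δ·161+B reproduces V0=35.2247.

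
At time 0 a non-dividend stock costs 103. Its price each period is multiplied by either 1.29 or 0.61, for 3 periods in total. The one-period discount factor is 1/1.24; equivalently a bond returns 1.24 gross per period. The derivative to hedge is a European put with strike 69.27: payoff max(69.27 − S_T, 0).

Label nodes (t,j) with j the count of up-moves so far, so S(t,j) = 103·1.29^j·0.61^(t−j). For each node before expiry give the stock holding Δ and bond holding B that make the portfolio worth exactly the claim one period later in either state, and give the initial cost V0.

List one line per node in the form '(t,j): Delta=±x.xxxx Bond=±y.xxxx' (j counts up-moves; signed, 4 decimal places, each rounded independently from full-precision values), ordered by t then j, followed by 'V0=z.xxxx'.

Since d<R<u, set p* = (R−d)/(u−d) = 0.9265; price each node as the discounted p*-expectation of its children.
Payoff layer (t=3): V(3,0)=45.8910, V(3,1)=19.8291, V(3,2)=0.0000, V(3,3)=0.0000
Node (2,0) S=38.3263: V=(p*·19.8291+(1−p*)·45.8910)/1.24=17.5366; Δ=(19.8291−45.8910)/(49.4409−23.3790)=-1.0000; B=V−Δ·S=55.8629
Node (2,1) S=81.0507: V=(p*·0.0000+(1−p*)·19.8291)/1.24=1.1758; Δ=(0.0000−19.8291)/(104.5554−49.4409)=-0.3598; B=V−Δ·S=30.3362
Node (2,2) S=171.4023: V=(p*·0.0000+(1−p*)·0.0000)/1.24=0.0000; Δ=(0.0000−0.0000)/(221.1090−104.5554)=0.0000; B=V−Δ·S=0.0000
Node (1,0) S=62.8300: V=(p*·1.1758+(1−p*)·17.5366)/1.24=1.9184; Δ=(1.1758−17.5366)/(81.0507−38.3263)=-0.3829; B=V−Δ·S=25.9784
Node (1,1) S=132.8700: V=(p*·0.0000+(1−p*)·1.1758)/1.24=0.0697; Δ=(0.0000−1.1758)/(171.4023−81.0507)=-0.0130; B=V−Δ·S=1.7989
Node (0,0) S=103.0000: V=(p*·0.0697+(1−p*)·1.9184)/1.24=0.1659; Δ=(0.0697−1.9184)/(132.8700−62.8300)=-0.0264; B=V−Δ·S=2.8845
Self-financing check: at every node Δ·S+B equals the discounted successor values.

(0,0): Delta=-0.0264 Bond=2.8845
(1,0): Delta=-0.3829 Bond=25.9784
(1,1): Delta=-0.0130 Bond=1.7989
(2,0): Delta=-1.0000 Bond=55.8629
(2,1): Delta=-0.3598 Bond=30.3362
(2,2): Delta=0.0000 Bond=0.0000
V0=0.1659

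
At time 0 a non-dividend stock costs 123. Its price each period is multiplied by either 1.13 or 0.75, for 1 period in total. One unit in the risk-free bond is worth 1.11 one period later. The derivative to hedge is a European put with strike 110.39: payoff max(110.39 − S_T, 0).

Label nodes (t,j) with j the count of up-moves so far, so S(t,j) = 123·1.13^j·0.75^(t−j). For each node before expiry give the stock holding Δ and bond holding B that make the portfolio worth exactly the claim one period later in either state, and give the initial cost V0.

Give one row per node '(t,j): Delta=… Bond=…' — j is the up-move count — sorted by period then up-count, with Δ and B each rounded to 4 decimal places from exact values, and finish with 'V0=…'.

(0,0): Delta=-0.3881 Bond=48.5970
V0=0.8601

Risk-neutral probability p* = (R−d)/(u−d) = (1.11−0.75)/(1.13−0.75) = 0.9474.
At expiry t=1: V(1,0)=18.1400, V(1,1)=0.0000
  t=0,j=0: stock 123.0000 → up 138.9900 (V=0.0000), down 92.2500 (V=18.1400). Price 0.8601; hedge Δ=-0.3881, bond B=48.5970.
The time-0 hedge costs 0.8601, which is the no-arbitrage price.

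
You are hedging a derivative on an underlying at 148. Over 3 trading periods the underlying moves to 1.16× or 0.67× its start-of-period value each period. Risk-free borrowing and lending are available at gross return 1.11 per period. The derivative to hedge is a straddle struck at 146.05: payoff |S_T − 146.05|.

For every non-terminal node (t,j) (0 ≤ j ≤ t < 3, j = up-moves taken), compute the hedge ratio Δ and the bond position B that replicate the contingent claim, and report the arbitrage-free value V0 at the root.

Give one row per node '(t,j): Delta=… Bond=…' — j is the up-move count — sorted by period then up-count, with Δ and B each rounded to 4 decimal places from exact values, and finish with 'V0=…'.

(0,0): Delta=0.5334 Bond=-30.1970
(1,0): Delta=-1.0000 Bond=118.5375
(1,1): Delta=0.6341 Bond=-50.7977
(2,0): Delta=-1.0000 Bond=131.5766
(2,1): Delta=-1.0000 Bond=131.5766
(2,2): Delta=0.7413 Bond=-77.7448
V0=48.7524

The replicating-portfolio and risk-neutral prices coincide; use p* = (1.11−0.67)/(1.16−0.67) = 0.8980 for the latter.
At expiry t=3: V(3,0)=101.5371, V(3,1)=68.9828, V(3,2)=12.6203, V(3,3)=84.9626
(2,0): S=66.4372. Δ = (V_up−V_dn)/(S_up−S_dn) = (68.9828−101.5371)/(77.0672−44.5129) = -1.0000. V = [p*·68.9828 + (1−p*)·101.5371]/1.11 = 65.1394. B = V − Δ·S = 131.5766.
(2,1): S=115.0256. Δ = (V_up−V_dn)/(S_up−S_dn) = (12.6203−68.9828)/(133.4297−77.0672) = -1.0000. V = [p*·12.6203 + (1−p*)·68.9828]/1.11 = 16.5510. B = V − Δ·S = 131.5766.
(2,2): S=199.1488. Δ = (V_up−V_dn)/(S_up−S_dn) = (84.9626−12.6203)/(231.0126−133.4297) = 0.7413. V = [p*·84.9626 + (1−p*)·12.6203]/1.11 = 69.8926. B = V − Δ·S = -77.7448.
(1,0): S=99.1600. Δ = (V_up−V_dn)/(S_up−S_dn) = (16.5510−65.1394)/(115.0256−66.4372) = -1.0000. V = [p*·16.5510 + (1−p*)·65.1394]/1.11 = 19.3775. B = V − Δ·S = 118.5375.
(1,1): S=171.6800. Δ = (V_up−V_dn)/(S_up−S_dn) = (69.8926−16.5510)/(199.1488−115.0256) = 0.6341. V = [p*·69.8926 + (1−p*)·16.5510]/1.11 = 58.0626. B = V − Δ·S = -50.7977.
(0,0): S=148.0000. Δ = (V_up−V_dn)/(S_up−S_dn) = (58.0626−19.3775)/(171.6800−99.1600) = 0.5334. V = [p*·58.0626 + (1−p*)·19.3775]/1.11 = 48.7524. B = V − Δ·S = -30.1970.
The time-0 hedge costs 48.7524, which is the no-arbitrage price.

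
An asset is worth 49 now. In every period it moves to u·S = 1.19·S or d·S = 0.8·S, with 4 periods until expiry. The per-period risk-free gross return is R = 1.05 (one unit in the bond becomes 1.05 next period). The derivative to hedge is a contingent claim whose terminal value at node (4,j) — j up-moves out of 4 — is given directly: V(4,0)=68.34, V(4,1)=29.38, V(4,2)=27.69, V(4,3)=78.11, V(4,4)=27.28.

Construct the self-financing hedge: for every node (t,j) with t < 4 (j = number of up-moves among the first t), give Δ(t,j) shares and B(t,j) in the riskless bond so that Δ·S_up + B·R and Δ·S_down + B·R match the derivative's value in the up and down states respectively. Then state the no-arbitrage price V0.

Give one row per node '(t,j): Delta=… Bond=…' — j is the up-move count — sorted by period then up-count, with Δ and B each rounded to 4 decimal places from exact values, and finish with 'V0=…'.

No-arbitrage ⇒ martingale measure with p* = (R−d)/(u−d) = 0.6410.
Payoff layer (t=4): V(4,0)=68.3400, V(4,1)=29.3800, V(4,2)=27.6900, V(4,3)=78.1100, V(4,4)=27.2800
Node (3,0) S=25.0880: V=(p*·29.3800+(1−p*)·68.3400)/1.05=41.3006; Δ=(29.3800−68.3400)/(29.8547−20.0704)=-3.9819; B=V−Δ·S=141.1980
Node (3,1) S=37.3184: V=(p*·27.6900+(1−p*)·29.3800)/1.05=26.9492; Δ=(27.6900−29.3800)/(44.4089−29.8547)=-0.1161; B=V−Δ·S=31.2825
Node (3,2) S=55.5111: V=(p*·78.1100+(1−p*)·27.6900)/1.05=57.1529; Δ=(78.1100−27.6900)/(66.0582−44.4089)=2.3289; B=V−Δ·S=-72.1292
Node (3,3) S=82.5728: V=(p*·27.2800+(1−p*)·78.1100)/1.05=43.3587; Δ=(27.2800−78.1100)/(98.2616−66.0582)=-1.5784; B=V−Δ·S=173.6921
Node (2,0) S=31.3600: V=(p*·26.9492+(1−p*)·41.3006)/1.05=30.5724; Δ=(26.9492−41.3006)/(37.3184−25.0880)=-1.1734; B=V−Δ·S=67.3708
Node (2,1) S=46.6480: V=(p*·57.1529+(1−p*)·26.9492)/1.05=44.1053; Δ=(57.1529−26.9492)/(55.5111−37.3184)=1.6602; B=V−Δ·S=-33.3400
Node (2,2) S=69.3889: V=(p*·43.3587+(1−p*)·57.1529)/1.05=46.0100; Δ=(43.3587−57.1529)/(82.5728−55.5111)=-0.5097; B=V−Δ·S=81.3796
Node (1,0) S=39.2000: V=(p*·44.1053+(1−p*)·30.5724)/1.05=37.3784; Δ=(44.1053−30.5724)/(46.6480−31.3600)=0.8852; B=V−Δ·S=2.6787
Node (1,1) S=58.3100: V=(p*·46.0100+(1−p*)·44.1053)/1.05=43.1678; Δ=(46.0100−44.1053)/(69.3889−46.6480)=0.0838; B=V−Δ·S=38.2840
Node (0,0) S=49.0000: V=(p*·43.1678+(1−p*)·37.3784)/1.05=39.1329; Δ=(43.1678−37.3784)/(58.3100−39.2000)=0.3030; B=V−Δ·S=24.2882
Check: Δ(0,0)·S0 + B(0,0) = 39.1329 = V0.

(0,0): Delta=0.3030 Bond=24.2882
(1,0): Delta=0.8852 Bond=2.6787
(1,1): Delta=0.0838 Bond=38.2840
(2,0): Delta=-1.1734 Bond=67.3708
(2,1): Delta=1.6602 Bond=-33.3400
(2,2): Delta=-0.5097 Bond=81.3796
(3,0): Delta=-3.9819 Bond=141.1980
(3,1): Delta=-0.1161 Bond=31.2825
(3,2): Delta=2.3289 Bond=-72.1292
(3,3): Delta=-1.5784 Bond=173.6921
V0=39.1329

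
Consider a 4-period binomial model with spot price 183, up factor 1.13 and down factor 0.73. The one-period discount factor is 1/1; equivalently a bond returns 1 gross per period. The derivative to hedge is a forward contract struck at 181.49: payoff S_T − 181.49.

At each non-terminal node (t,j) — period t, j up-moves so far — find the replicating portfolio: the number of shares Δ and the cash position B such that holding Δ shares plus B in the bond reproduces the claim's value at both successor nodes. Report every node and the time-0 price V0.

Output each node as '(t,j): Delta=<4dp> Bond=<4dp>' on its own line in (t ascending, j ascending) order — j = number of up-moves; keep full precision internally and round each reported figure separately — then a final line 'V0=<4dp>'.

The replicating-portfolio and risk-neutral prices coincide; use p* = (1−0.73)/(1.13−0.73) = 0.6750 for the latter.
Payoff layer (t=4): V(4,0)=-129.5212, V(4,1)=-101.0452, V(4,2)=-56.9658, V(4,3)=11.2666, V(4,4)=116.8867
(3,0): S=71.1901. Δ = (V_up−V_dn)/(S_up−S_dn) = (-101.0452−-129.5212)/(80.4448−51.9688) = 1.0000. V = [p*·-101.0452 + (1−p*)·-129.5212]/1 = -110.2999. B = V − Δ·S = -181.4900.
(3,1): S=110.1984. Δ = (V_up−V_dn)/(S_up−S_dn) = (-56.9658−-101.0452)/(124.5242−80.4448) = 1.0000. V = [p*·-56.9658 + (1−p*)·-101.0452]/1 = -71.2916. B = V − Δ·S = -181.4900.
(3,2): S=170.5811. Δ = (V_up−V_dn)/(S_up−S_dn) = (11.2666−-56.9658)/(192.7566−124.5242) = 1.0000. V = [p*·11.2666 + (1−p*)·-56.9658]/1 = -10.9089. B = V − Δ·S = -181.4900.
(3,3): S=264.0502. Δ = (V_up−V_dn)/(S_up−S_dn) = (116.8867−11.2666)/(298.3767−192.7566) = 1.0000. V = [p*·116.8867 + (1−p*)·11.2666]/1 = 82.5602. B = V − Δ·S = -181.4900.
(2,0): S=97.5207. Δ = (V_up−V_dn)/(S_up−S_dn) = (-71.2916−-110.2999)/(110.1984−71.1901) = 1.0000. V = [p*·-71.2916 + (1−p*)·-110.2999]/1 = -83.9693. B = V − Δ·S = -181.4900.
(2,1): S=150.9567. Δ = (V_up−V_dn)/(S_up−S_dn) = (-10.9089−-71.2916)/(170.5811−110.1984) = 1.0000. V = [p*·-10.9089 + (1−p*)·-71.2916]/1 = -30.5333. B = V − Δ·S = -181.4900.
(2,2): S=233.6727. Δ = (V_up−V_dn)/(S_up−S_dn) = (82.5602−-10.9089)/(264.0502−170.5811) = 1.0000. V = [p*·82.5602 + (1−p*)·-10.9089]/1 = 52.1827. B = V − Δ·S = -181.4900.
(1,0): S=133.5900. Δ = (V_up−V_dn)/(S_up−S_dn) = (-30.5333−-83.9693)/(150.9567−97.5207) = 1.0000. V = [p*·-30.5333 + (1−p*)·-83.9693]/1 = -47.9000. B = V − Δ·S = -181.4900.
(1,1): S=206.7900. Δ = (V_up−V_dn)/(S_up−S_dn) = (52.1827−-30.5333)/(233.6727−150.9567) = 1.0000. V = [p*·52.1827 + (1−p*)·-30.5333]/1 = 25.3000. B = V − Δ·S = -181.4900.
(0,0): S=183.0000. Δ = (V_up−V_dn)/(S_up−S_dn) = (25.3000−-47.9000)/(206.7900−133.5900) = 1.0000. V = [p*·25.3000 + (1−p*)·-47.9000]/1 = 1.5100. B = V − Δ·S = -181.4900.
Root portfolio cost Δ·183+B reproduces V0=1.5100.

(0,0): Delta=1.0000 Bond=-181.4900
(1,0): Delta=1.0000 Bond=-181.4900
(1,1): Delta=1.0000 Bond=-181.4900
(2,0): Delta=1.0000 Bond=-181.4900
(2,1): Delta=1.0000 Bond=-181.4900
(2,2): Delta=1.0000 Bond=-181.4900
(3,0): Delta=1.0000 Bond=-181.4900
(3,1): Delta=1.0000 Bond=-181.4900
(3,2): Delta=1.0000 Bond=-181.4900
(3,3): Delta=1.0000 Bond=-181.4900
V0=1.5100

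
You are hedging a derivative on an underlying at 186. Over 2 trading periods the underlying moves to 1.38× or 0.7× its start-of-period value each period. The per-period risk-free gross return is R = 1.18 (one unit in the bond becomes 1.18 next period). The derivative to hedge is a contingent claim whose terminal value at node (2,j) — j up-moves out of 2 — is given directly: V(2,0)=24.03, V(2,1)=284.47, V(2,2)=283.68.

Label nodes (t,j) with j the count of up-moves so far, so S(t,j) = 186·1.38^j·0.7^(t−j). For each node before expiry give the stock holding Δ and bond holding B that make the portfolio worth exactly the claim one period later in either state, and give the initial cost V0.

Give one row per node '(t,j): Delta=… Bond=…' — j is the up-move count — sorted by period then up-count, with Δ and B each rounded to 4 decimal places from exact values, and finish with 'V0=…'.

(0,0): Delta=0.5095 Bond=93.0703
(1,0): Delta=2.9416 Bond=-206.8390
(1,1): Delta=-0.0045 Bond=241.7655
V0=187.8390

Under the risk-neutral measure, an up-move has probability p* = (R−d)/(u−d) = 0.7059 and values discount at R = 1.18.
Terminal payoffs: V(2,0)=24.0300, V(2,1)=284.4700, V(2,2)=283.6800
Node (1,0) S=130.2000: V=(p*·284.4700+(1−p*)·24.0300)/1.18=176.1610; Δ=(284.4700−24.0300)/(179.6760−91.1400)=2.9416; B=V−Δ·S=-206.8390
Node (1,1) S=256.6800: V=(p*·283.6800+(1−p*)·284.4700)/1.18=240.6037; Δ=(283.6800−284.4700)/(354.2184−179.6760)=-0.0045; B=V−Δ·S=241.7655
Node (0,0) S=186.0000: V=(p*·240.6037+(1−p*)·176.1610)/1.18=187.8390; Δ=(240.6037−176.1610)/(256.6800−130.2000)=0.5095; B=V−Δ·S=93.0703
Root portfolio cost Δ·186+B reproduces V0=187.8390.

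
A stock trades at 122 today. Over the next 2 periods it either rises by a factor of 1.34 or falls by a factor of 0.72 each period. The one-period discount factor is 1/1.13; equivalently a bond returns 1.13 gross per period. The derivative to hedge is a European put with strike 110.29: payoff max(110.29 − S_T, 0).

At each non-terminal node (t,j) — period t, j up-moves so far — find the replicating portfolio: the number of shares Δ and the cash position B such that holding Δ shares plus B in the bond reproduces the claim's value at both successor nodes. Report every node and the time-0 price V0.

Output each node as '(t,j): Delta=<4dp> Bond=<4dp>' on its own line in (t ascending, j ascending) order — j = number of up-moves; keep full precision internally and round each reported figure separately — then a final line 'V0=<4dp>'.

The replicating-portfolio and risk-neutral prices coincide; use p* = (1.13−0.72)/(1.34−0.72) = 0.6613 for the latter.
At expiry t=2: V(2,0)=47.0452, V(2,1)=0.0000, V(2,2)=0.0000
(1,0): S=87.8400. Δ = (V_up−V_dn)/(S_up−S_dn) = (0.0000−47.0452)/(117.7056−63.2448) = -0.8638. V = [p*·0.0000 + (1−p*)·47.0452]/1.13 = 14.1015. B = V − Δ·S = 89.9808.
(1,1): S=163.4800. Δ = (V_up−V_dn)/(S_up−S_dn) = (0.0000−0.0000)/(219.0632−117.7056) = 0.0000. V = [p*·0.0000 + (1−p*)·0.0000]/1.13 = 0.0000. B = V − Δ·S = 0.0000.
(0,0): S=122.0000. Δ = (V_up−V_dn)/(S_up−S_dn) = (0.0000−14.1015)/(163.4800−87.8400) = -0.1864. V = [p*·0.0000 + (1−p*)·14.1015]/1.13 = 4.2268. B = V − Δ·S = 26.9711.
Check: Δ(0,0)·S0 + B(0,0) = 4.2268 = V0.

(0,0): Delta=-0.1864 Bond=26.9711
(1,0): Delta=-0.8638 Bond=89.9808
(1,1): Delta=0.0000 Bond=0.0000
V0=4.2268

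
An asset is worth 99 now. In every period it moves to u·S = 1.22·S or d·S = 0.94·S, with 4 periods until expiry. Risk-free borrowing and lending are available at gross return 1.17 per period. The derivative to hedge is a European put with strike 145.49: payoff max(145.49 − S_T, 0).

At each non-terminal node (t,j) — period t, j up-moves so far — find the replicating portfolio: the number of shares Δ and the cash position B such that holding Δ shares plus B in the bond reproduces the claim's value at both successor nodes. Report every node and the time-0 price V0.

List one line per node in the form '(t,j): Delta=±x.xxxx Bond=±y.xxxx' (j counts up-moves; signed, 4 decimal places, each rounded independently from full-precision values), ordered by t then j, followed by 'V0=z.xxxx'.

No-arbitrage ⇒ martingale measure with p* = (R−d)/(u−d) = 0.8214.
Terminal payoffs: V(4,0)=68.1959, V(4,1)=45.1721, V(4,2)=15.2901, V(4,3)=0.0000, V(4,4)=0.0000
Node (3,0) S=82.2278: V=(p*·45.1721+(1−p*)·68.1959)/1.17=42.1226; Δ=(45.1721−68.1959)/(100.3179−77.2941)=-1.0000; B=V−Δ·S=124.3504
Node (3,1) S=106.7212: V=(p*·15.2901+(1−p*)·45.1721)/1.17=17.6292; Δ=(15.2901−45.1721)/(130.1999−100.3179)=-1.0000; B=V−Δ·S=124.3504
Node (3,2) S=138.5105: V=(p*·0.0000+(1−p*)·15.2901)/1.17=2.3337; Δ=(0.0000−15.2901)/(168.9828−130.1999)=-0.3942; B=V−Δ·S=56.9413
Node (3,3) S=179.7690: V=(p*·0.0000+(1−p*)·0.0000)/1.17=0.0000; Δ=(0.0000−0.0000)/(219.3181−168.9828)=0.0000; B=V−Δ·S=0.0000
Node (2,0) S=87.4764: V=(p*·17.6292+(1−p*)·42.1226)/1.17=18.8060; Δ=(17.6292−42.1226)/(106.7212−82.2278)=-1.0000; B=V−Δ·S=106.2824
Node (2,1) S=113.5332: V=(p*·2.3337+(1−p*)·17.6292)/1.17=4.3291; Δ=(2.3337−17.6292)/(138.5105−106.7212)=-0.4812; B=V−Δ·S=58.9561
Node (2,2) S=147.3516: V=(p*·0.0000+(1−p*)·2.3337)/1.17=0.3562; Δ=(0.0000−2.3337)/(179.7690−138.5105)=-0.0566; B=V−Δ·S=8.6907
Node (1,0) S=93.0600: V=(p*·4.3291+(1−p*)·18.8060)/1.17=5.9096; Δ=(4.3291−18.8060)/(113.5332−87.4764)=-0.5556; B=V−Δ·S=57.6130
Node (1,1) S=120.7800: V=(p*·0.3562+(1−p*)·4.3291)/1.17=0.9108; Δ=(0.3562−4.3291)/(147.3516−113.5332)=-0.1175; B=V−Δ·S=15.0997
Node (0,0) S=99.0000: V=(p*·0.9108+(1−p*)·5.9096)/1.17=1.5414; Δ=(0.9108−5.9096)/(120.7800−93.0600)=-0.1803; B=V−Δ·S=19.3943
Each (Δ,B) replicates both successor values, so the strategy is self-financing and V0 is arbitrage-free.

(0,0): Delta=-0.1803 Bond=19.3943
(1,0): Delta=-0.5556 Bond=57.6130
(1,1): Delta=-0.1175 Bond=15.0997
(2,0): Delta=-1.0000 Bond=106.2824
(2,1): Delta=-0.4812 Bond=58.9561
(2,2): Delta=-0.0566 Bond=8.6907
(3,0): Delta=-1.0000 Bond=124.3504
(3,1): Delta=-1.0000 Bond=124.3504
(3,2): Delta=-0.3942 Bond=56.9413
(3,3): Delta=0.0000 Bond=0.0000
V0=1.5414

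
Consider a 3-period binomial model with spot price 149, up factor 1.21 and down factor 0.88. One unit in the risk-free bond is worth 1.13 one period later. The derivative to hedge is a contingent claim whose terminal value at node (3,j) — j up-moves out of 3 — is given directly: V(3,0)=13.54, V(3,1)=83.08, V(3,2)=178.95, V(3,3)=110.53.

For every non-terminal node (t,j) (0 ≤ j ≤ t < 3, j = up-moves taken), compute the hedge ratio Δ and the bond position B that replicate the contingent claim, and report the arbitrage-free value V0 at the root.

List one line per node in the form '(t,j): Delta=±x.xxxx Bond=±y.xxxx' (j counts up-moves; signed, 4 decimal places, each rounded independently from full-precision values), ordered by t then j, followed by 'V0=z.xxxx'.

Under the risk-neutral measure, an up-move has probability p* = (R−d)/(u−d) = 0.7576 and values discount at R = 1.13.
Terminal values V(3,·): V(3,0)=13.5400, V(3,1)=83.0800, V(3,2)=178.9500, V(3,3)=110.5300
  t=2,j=0: stock 115.3856 → up 139.6166 (V=83.0800), down 101.5393 (V=13.5400). Price 58.6034; hedge Δ=1.8263, bond B=-152.1239.
  t=2,j=1: stock 158.6552 → up 191.9728 (V=178.9500), down 139.6166 (V=83.0800). Price 137.7954; hedge Δ=1.8311, bond B=-152.7198.
  t=2,j=2: stock 218.1509 → up 263.9626 (V=110.5300), down 191.9728 (V=178.9500). Price 112.4926; hedge Δ=-0.9504, bond B=319.8260.
  t=1,j=0: stock 131.1200 → up 158.6552 (V=137.7954), down 115.3856 (V=58.6034). Price 104.9534; hedge Δ=1.8302, bond B=-135.0224.
  t=1,j=1: stock 180.2900 → up 218.1509 (V=112.4926), down 158.6552 (V=137.7954). Price 104.9793; hedge Δ=-0.4253, bond B=181.6544.
  t=0,j=0: stock 149.0000 → up 180.2900 (V=104.9793), down 131.1200 (V=104.9534). Price 92.8965; hedge Δ=0.0005, bond B=92.8179.
Each (Δ,B) replicates both successor values, so the strategy is self-financing and V0 is arbitrage-free.

(0,0): Delta=0.0005 Bond=92.8179
(1,0): Delta=1.8302 Bond=-135.0224
(1,1): Delta=-0.4253 Bond=181.6544
(2,0): Delta=1.8263 Bond=-152.1239
(2,1): Delta=1.8311 Bond=-152.7198
(2,2): Delta=-0.9504 Bond=319.8260
V0=92.8965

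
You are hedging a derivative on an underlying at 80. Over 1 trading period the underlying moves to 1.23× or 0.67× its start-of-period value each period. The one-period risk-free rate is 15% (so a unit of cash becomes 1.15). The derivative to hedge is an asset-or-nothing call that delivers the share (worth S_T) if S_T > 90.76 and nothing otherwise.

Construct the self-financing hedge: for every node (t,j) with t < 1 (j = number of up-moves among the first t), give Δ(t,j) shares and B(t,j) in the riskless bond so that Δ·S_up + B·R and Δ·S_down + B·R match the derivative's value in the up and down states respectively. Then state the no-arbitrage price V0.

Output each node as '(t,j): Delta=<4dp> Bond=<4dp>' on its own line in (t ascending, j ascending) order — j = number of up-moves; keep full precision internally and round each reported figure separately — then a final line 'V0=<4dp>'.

No-arbitrage ⇒ martingale measure with p* = (R−d)/(u−d) = 0.8571.
Terminal payoffs: V(1,0)=0.0000, V(1,1)=98.4000
Node (0,0) S=80.0000: V=(p*·98.4000+(1−p*)·0.0000)/1.15=73.3416; Δ=(98.4000−0.0000)/(98.4000−53.6000)=2.1964; B=V−Δ·S=-102.3727
Root portfolio cost Δ·80+B reproduces V0=73.3416.

(0,0): Delta=2.1964 Bond=-102.3727
V0=73.3416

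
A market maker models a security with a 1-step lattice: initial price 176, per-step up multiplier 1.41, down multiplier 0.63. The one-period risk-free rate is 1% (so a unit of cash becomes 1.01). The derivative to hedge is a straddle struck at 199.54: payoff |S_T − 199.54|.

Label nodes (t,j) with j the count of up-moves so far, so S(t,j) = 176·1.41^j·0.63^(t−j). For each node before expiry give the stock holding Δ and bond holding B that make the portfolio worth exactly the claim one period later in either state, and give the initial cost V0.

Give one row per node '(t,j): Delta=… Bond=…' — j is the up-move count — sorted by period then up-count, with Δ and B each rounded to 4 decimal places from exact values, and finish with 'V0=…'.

(0,0): Delta=-0.2917 Bond=119.8020
V0=68.4686

No-arbitrage ⇒ martingale measure with p* = (R−d)/(u−d) = 0.4872.
At expiry t=1: V(1,0)=88.6600, V(1,1)=48.6200
  t=0,j=0: stock 176.0000 → up 248.1600 (V=48.6200), down 110.8800 (V=88.6600). Price 68.4686; hedge Δ=-0.2917, bond B=119.8020.
Each (Δ,B) replicates both successor values, so the strategy is self-financing and V0 is arbitrage-free.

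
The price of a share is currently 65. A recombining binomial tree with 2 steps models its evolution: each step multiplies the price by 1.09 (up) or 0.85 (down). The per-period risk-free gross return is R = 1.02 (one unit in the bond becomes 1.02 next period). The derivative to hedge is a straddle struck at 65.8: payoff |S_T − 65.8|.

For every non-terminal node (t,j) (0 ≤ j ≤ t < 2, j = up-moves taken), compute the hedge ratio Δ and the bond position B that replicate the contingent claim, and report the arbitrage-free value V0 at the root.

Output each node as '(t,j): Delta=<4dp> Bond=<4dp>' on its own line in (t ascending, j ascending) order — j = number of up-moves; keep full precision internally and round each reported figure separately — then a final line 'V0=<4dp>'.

No-arbitrage ⇒ martingale measure with p* = (R−d)/(u−d) = 0.7083.
At expiry t=2: V(2,0)=18.8375, V(2,1)=5.5775, V(2,2)=11.4265
(1,0): S=55.2500. Δ = (V_up−V_dn)/(S_up−S_dn) = (5.5775−18.8375)/(60.2225−46.9625) = -1.0000. V = [p*·5.5775 + (1−p*)·18.8375]/1.02 = 9.2598. B = V − Δ·S = 64.5098.
(1,1): S=70.8500. Δ = (V_up−V_dn)/(S_up−S_dn) = (11.4265−5.5775)/(77.2265−60.2225) = 0.3440. V = [p*·11.4265 + (1−p*)·5.5775]/1.02 = 9.5299. B = V − Δ·S = -14.8409.
(0,0): S=65.0000. Δ = (V_up−V_dn)/(S_up−S_dn) = (9.5299−9.2598)/(70.8500−55.2500) = 0.0173. V = [p*·9.5299 + (1−p*)·9.2598]/1.02 = 9.2658. B = V − Δ·S = 8.1403.
Each (Δ,B) replicates both successor values, so the strategy is self-financing and V0 is arbitrage-free.

(0,0): Delta=0.0173 Bond=8.1403
(1,0): Delta=-1.0000 Bond=64.5098
(1,1): Delta=0.3440 Bond=-14.8409
V0=9.2658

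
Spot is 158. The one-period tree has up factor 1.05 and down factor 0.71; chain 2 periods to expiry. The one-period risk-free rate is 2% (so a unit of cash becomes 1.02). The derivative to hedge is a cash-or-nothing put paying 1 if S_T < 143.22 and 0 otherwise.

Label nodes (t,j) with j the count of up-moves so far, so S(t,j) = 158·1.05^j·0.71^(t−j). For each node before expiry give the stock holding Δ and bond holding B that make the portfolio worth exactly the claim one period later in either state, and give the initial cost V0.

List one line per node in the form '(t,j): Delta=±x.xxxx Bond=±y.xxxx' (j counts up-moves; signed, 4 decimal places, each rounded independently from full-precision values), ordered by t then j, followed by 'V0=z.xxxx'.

(0,0): Delta=-0.0166 Bond=2.7912
(1,0): Delta=0.0000 Bond=0.9804
(1,1): Delta=-0.0177 Bond=3.0277
V0=0.1621

The replicating-portfolio and risk-neutral prices coincide; use p* = (1.02−0.71)/(1.05−0.71) = 0.9118 for the latter.
Terminal payoffs: V(2,0)=1.0000, V(2,1)=1.0000, V(2,2)=0.0000
Node (1,0) S=112.1800: V=(p*·1.0000+(1−p*)·1.0000)/1.02=0.9804; Δ=(1.0000−1.0000)/(117.7890−79.6478)=0.0000; B=V−Δ·S=0.9804
Node (1,1) S=165.9000: V=(p*·0.0000+(1−p*)·1.0000)/1.02=0.0865; Δ=(0.0000−1.0000)/(174.1950−117.7890)=-0.0177; B=V−Δ·S=3.0277
Node (0,0) S=158.0000: V=(p*·0.0865+(1−p*)·0.9804)/1.02=0.1621; Δ=(0.0865−0.9804)/(165.9000−112.1800)=-0.0166; B=V−Δ·S=2.7912
Check: Δ(0,0)·S0 + B(0,0) = 0.1621 = V0.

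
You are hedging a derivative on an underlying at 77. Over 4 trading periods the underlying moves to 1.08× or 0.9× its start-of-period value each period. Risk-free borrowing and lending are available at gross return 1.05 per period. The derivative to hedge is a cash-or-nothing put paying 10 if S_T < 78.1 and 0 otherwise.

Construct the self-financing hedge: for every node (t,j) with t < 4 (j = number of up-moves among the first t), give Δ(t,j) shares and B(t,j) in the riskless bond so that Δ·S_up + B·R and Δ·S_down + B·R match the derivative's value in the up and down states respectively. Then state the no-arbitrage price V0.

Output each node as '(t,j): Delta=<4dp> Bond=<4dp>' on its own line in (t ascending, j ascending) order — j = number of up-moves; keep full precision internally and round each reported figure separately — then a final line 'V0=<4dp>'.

(0,0): Delta=-0.2164 Bond=17.7490
(1,0): Delta=-0.5050 Bond=38.6327
(1,1): Delta=-0.1683 Bond=14.6372
(2,0): Delta=0.0000 Bond=9.0703
(2,1): Delta=-0.5891 Bond=46.8632
(2,2): Delta=-0.0982 Bond=9.0703
(3,0): Delta=0.0000 Bond=9.5238
(3,1): Delta=0.0000 Bond=9.5238
(3,2): Delta=-0.6873 Bond=57.1429
(3,3): Delta=0.0000 Bond=0.0000
V0=1.0855

Since d<R<u, set p* = (R−d)/(u−d) = 0.8333; price each node as the discounted p*-expectation of its children.
Payoff layer (t=4): V(4,0)=10.0000, V(4,1)=10.0000, V(4,2)=10.0000, V(4,3)=0.0000, V(4,4)=0.0000
  t=3,j=0: stock 56.1330 → up 60.6236 (V=10.0000), down 50.5197 (V=10.0000). Price 9.5238; hedge Δ=0.0000, bond B=9.5238.
  t=3,j=1: stock 67.3596 → up 72.7484 (V=10.0000), down 60.6236 (V=10.0000). Price 9.5238; hedge Δ=0.0000, bond B=9.5238.
  t=3,j=2: stock 80.8315 → up 87.2980 (V=0.0000), down 72.7484 (V=10.0000). Price 1.5873; hedge Δ=-0.6873, bond B=57.1429.
  t=3,j=3: stock 96.9978 → up 104.7576 (V=0.0000), down 87.2980 (V=0.0000). Price 0.0000; hedge Δ=0.0000, bond B=0.0000.
  t=2,j=0: stock 62.3700 → up 67.3596 (V=9.5238), down 56.1330 (V=9.5238). Price 9.0703; hedge Δ=0.0000, bond B=9.0703.
  t=2,j=1: stock 74.8440 → up 80.8315 (V=1.5873), down 67.3596 (V=9.5238). Price 2.7715; hedge Δ=-0.5891, bond B=46.8632.
  t=2,j=2: stock 89.8128 → up 96.9978 (V=0.0000), down 80.8315 (V=1.5873). Price 0.2520; hedge Δ=-0.0982, bond B=9.0703.
  t=1,j=0: stock 69.3000 → up 74.8440 (V=2.7715), down 62.3700 (V=9.0703). Price 3.6393; hedge Δ=-0.5050, bond B=38.6327.
  t=1,j=1: stock 83.1600 → up 89.8128 (V=0.2520), down 74.8440 (V=2.7715). Price 0.6399; hedge Δ=-0.1683, bond B=14.6372.
  t=0,j=0: stock 77.0000 → up 83.1600 (V=0.6399), down 69.3000 (V=3.6393). Price 1.0855; hedge Δ=-0.2164, bond B=17.7490.
Self-financing check: at every node Δ·S+B equals the discounted successor values.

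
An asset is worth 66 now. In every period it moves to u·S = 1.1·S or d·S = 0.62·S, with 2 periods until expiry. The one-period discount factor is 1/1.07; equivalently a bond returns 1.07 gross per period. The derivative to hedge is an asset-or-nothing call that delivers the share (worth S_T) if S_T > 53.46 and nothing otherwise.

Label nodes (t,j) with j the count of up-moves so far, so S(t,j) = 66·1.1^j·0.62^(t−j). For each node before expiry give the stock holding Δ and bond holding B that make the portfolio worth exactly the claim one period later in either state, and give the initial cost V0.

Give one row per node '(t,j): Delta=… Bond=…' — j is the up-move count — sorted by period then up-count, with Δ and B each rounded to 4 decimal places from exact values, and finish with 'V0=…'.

Under the risk-neutral measure, an up-move has probability p* = (R−d)/(u−d) = 0.9375 and values discount at R = 1.07.
Payoff layer (t=2): V(2,0)=0.0000, V(2,1)=0.0000, V(2,2)=79.8600
Node (1,0) S=40.9200: V=(p*·0.0000+(1−p*)·0.0000)/1.07=0.0000; Δ=(0.0000−0.0000)/(45.0120−25.3704)=0.0000; B=V−Δ·S=0.0000
Node (1,1) S=72.6000: V=(p*·79.8600+(1−p*)·0.0000)/1.07=69.9708; Δ=(79.8600−0.0000)/(79.8600−45.0120)=2.2917; B=V−Δ·S=-96.4042
Node (0,0) S=66.0000: V=(p*·69.9708+(1−p*)·0.0000)/1.07=61.3062; Δ=(69.9708−0.0000)/(72.6000−40.9200)=2.2087; B=V−Δ·S=-84.4663
Check: Δ(0,0)·S0 + B(0,0) = 61.3062 = V0.

(0,0): Delta=2.2087 Bond=-84.4663
(1,0): Delta=0.0000 Bond=0.0000
(1,1): Delta=2.2917 Bond=-96.4042
V0=61.3062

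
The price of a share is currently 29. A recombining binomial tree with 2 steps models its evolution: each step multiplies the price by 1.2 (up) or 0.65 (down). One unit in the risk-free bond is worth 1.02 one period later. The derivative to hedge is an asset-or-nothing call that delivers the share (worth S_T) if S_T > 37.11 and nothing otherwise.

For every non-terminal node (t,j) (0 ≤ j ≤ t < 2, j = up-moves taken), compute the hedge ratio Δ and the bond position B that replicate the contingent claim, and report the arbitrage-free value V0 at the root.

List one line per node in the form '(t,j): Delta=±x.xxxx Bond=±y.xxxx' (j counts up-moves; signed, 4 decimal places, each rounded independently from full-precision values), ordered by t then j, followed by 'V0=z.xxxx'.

(0,0): Delta=1.7268 Bond=-31.9117
(1,0): Delta=0.0000 Bond=0.0000
(1,1): Delta=2.1818 Bond=-48.3850
V0=18.1651

No-arbitrage ⇒ martingale measure with p* = (R−d)/(u−d) = 0.6727.
Payoff layer (t=2): V(2,0)=0.0000, V(2,1)=0.0000, V(2,2)=41.7600
Node (1,0) S=18.8500: V=(p*·0.0000+(1−p*)·0.0000)/1.02=0.0000; Δ=(0.0000−0.0000)/(22.6200−12.2525)=0.0000; B=V−Δ·S=0.0000
Node (1,1) S=34.8000: V=(p*·41.7600+(1−p*)·0.0000)/1.02=27.5422; Δ=(41.7600−0.0000)/(41.7600−22.6200)=2.1818; B=V−Δ·S=-48.3850
Node (0,0) S=29.0000: V=(p*·27.5422+(1−p*)·0.0000)/1.02=18.1651; Δ=(27.5422−0.0000)/(34.8000−18.8500)=1.7268; B=V−Δ·S=-31.9117
The time-0 hedge costs 18.1651, which is the no-arbitrage price.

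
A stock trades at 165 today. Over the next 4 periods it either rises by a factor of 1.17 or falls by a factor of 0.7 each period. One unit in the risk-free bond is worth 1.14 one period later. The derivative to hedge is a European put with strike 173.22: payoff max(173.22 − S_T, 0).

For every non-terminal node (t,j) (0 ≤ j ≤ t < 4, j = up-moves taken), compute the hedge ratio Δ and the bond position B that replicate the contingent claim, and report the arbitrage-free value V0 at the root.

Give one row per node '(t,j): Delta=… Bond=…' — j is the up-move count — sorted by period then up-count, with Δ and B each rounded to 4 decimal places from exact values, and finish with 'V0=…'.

(0,0): Delta=-0.0958 Bond=16.6710
(1,0): Delta=-0.8538 Bond=106.5520
(1,1): Delta=-0.0649 Bond=13.0358
(2,0): Delta=-1.0000 Bond=133.2872
(2,1): Delta=-0.8479 Bond=120.6635
(2,2): Delta=-0.0330 Bond=7.6470
(3,0): Delta=-1.0000 Bond=151.9474
(3,1): Delta=-1.0000 Bond=151.9474
(3,2): Delta=-0.8417 Bond=136.5752
(3,3): Delta=0.0000 Bond=0.0000
V0=0.8564

Under the risk-neutral measure, an up-move has probability p* = (R−d)/(u−d) = 0.9362 and values discount at R = 1.14.
At expiry t=4: V(4,0)=133.6035, V(4,1)=107.0039, V(4,2)=62.5444, V(4,3)=0.0000, V(4,4)=0.0000
(3,0): S=56.5950. Δ = (V_up−V_dn)/(S_up−S_dn) = (107.0039−133.6035)/(66.2161−39.6165) = -1.0000. V = [p*·107.0039 + (1−p*)·133.6035]/1.14 = 95.3524. B = V − Δ·S = 151.9474.
(3,1): S=94.5945. Δ = (V_up−V_dn)/(S_up−S_dn) = (62.5444−107.0039)/(110.6756−66.2161) = -1.0000. V = [p*·62.5444 + (1−p*)·107.0039]/1.14 = 57.3529. B = V − Δ·S = 151.9474.
(3,2): S=158.1079. Δ = (V_up−V_dn)/(S_up−S_dn) = (0.0000−62.5444)/(184.9863−110.6756) = -0.8417. V = [p*·0.0000 + (1−p*)·62.5444]/1.14 = 3.5019. B = V − Δ·S = 136.5752.
(3,3): S=264.2661. Δ = (V_up−V_dn)/(S_up−S_dn) = (0.0000−0.0000)/(309.1914−184.9863) = 0.0000. V = [p*·0.0000 + (1−p*)·0.0000]/1.14 = 0.0000. B = V − Δ·S = 0.0000.
(2,0): S=80.8500. Δ = (V_up−V_dn)/(S_up−S_dn) = (57.3529−95.3524)/(94.5945−56.5950) = -1.0000. V = [p*·57.3529 + (1−p*)·95.3524]/1.14 = 52.4372. B = V − Δ·S = 133.2872.
(2,1): S=135.1350. Δ = (V_up−V_dn)/(S_up−S_dn) = (3.5019−57.3529)/(158.1079−94.5945) = -0.8479. V = [p*·3.5019 + (1−p*)·57.3529]/1.14 = 6.0870. B = V − Δ·S = 120.6635.
(2,2): S=225.8685. Δ = (V_up−V_dn)/(S_up−S_dn) = (0.0000−3.5019)/(264.2661−158.1079) = -0.0330. V = [p*·0.0000 + (1−p*)·3.5019]/1.14 = 0.1961. B = V − Δ·S = 7.6470.
(1,0): S=115.5000. Δ = (V_up−V_dn)/(S_up−S_dn) = (6.0870−52.4372)/(135.1350−80.8500) = -0.8538. V = [p*·6.0870 + (1−p*)·52.4372]/1.14 = 7.9347. B = V − Δ·S = 106.5520.
(1,1): S=193.0500. Δ = (V_up−V_dn)/(S_up−S_dn) = (0.1961−6.0870)/(225.8685−135.1350) = -0.0649. V = [p*·0.1961 + (1−p*)·6.0870]/1.14 = 0.5018. B = V − Δ·S = 13.0358.
(0,0): S=165.0000. Δ = (V_up−V_dn)/(S_up−S_dn) = (0.5018−7.9347)/(193.0500−115.5000) = -0.0958. V = [p*·0.5018 + (1−p*)·7.9347]/1.14 = 0.8564. B = V − Δ·S = 16.6710.
Each (Δ,B) replicates both successor values, so the strategy is self-financing and V0 is arbitrage-free.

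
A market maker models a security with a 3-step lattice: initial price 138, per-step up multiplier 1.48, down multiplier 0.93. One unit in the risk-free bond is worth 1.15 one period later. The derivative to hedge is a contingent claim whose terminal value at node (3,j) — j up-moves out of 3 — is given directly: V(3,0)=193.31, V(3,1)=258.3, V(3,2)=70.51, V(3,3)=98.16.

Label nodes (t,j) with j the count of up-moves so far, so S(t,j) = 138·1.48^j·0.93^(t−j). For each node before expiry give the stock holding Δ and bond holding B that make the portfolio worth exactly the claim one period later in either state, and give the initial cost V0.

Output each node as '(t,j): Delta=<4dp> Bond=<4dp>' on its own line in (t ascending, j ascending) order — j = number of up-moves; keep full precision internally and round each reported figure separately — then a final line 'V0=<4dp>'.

Since d<R<u, set p* = (R−d)/(u−d) = 0.4000; price each node as the discounted p*-expectation of its children.
Terminal payoffs: V(3,0)=193.3100, V(3,1)=258.3000, V(3,2)=70.5100, V(3,3)=98.1600
  t=2,j=0: stock 119.3562 → up 176.6472 (V=258.3000), down 111.0013 (V=193.3100). Price 190.7009; hedge Δ=0.9900, bond B=72.5372.
  t=2,j=1: stock 189.9432 → up 281.1159 (V=70.5100), down 176.6472 (V=258.3000). Price 159.2904; hedge Δ=-1.7976, bond B=500.7268.
  t=2,j=2: stock 302.2752 → up 447.3673 (V=98.1600), down 281.1159 (V=70.5100). Price 70.9304; hedge Δ=0.1663, bond B=20.6577.
  t=1,j=0: stock 128.3400 → up 189.9432 (V=159.2904), down 119.3562 (V=190.7009). Price 154.9015; hedge Δ=-0.4450, bond B=212.0114.
  t=1,j=1: stock 204.2400 → up 302.2752 (V=70.9304), down 189.9432 (V=159.2904). Price 107.7795; hedge Δ=-0.7866, bond B=268.4341.
  t=0,j=0: stock 138.0000 → up 204.2400 (V=107.7795), down 128.3400 (V=154.9015). Price 118.3067; hedge Δ=-0.6208, bond B=203.9830.
Each (Δ,B) replicates both successor values, so the strategy is self-financing and V0 is arbitrage-free.

(0,0): Delta=-0.6208 Bond=203.9830
(1,0): Delta=-0.4450 Bond=212.0114
(1,1): Delta=-0.7866 Bond=268.4341
(2,0): Delta=0.9900 Bond=72.5372
(2,1): Delta=-1.7976 Bond=500.7268
(2,2): Delta=0.1663 Bond=20.6577
V0=118.3067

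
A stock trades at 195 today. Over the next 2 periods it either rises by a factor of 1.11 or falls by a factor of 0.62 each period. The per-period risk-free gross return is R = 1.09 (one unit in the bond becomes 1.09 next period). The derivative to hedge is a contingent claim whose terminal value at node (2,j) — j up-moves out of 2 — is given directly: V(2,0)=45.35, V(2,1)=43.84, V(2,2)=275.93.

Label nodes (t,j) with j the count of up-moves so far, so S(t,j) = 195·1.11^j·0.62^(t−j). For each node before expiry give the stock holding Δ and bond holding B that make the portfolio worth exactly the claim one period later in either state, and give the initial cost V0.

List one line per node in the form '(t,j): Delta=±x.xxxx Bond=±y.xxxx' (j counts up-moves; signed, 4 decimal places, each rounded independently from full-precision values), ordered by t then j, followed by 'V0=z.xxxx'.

(0,0): Delta=2.1369 Bond=-200.0665
(1,0): Delta=-0.0255 Bond=43.3584
(1,1): Delta=2.1883 Bond=-229.1972
V0=216.6257

Risk-neutral probability p* = (R−d)/(u−d) = (1.09−0.62)/(1.11−0.62) = 0.9592.
At expiry t=2: V(2,0)=45.3500, V(2,1)=43.8400, V(2,2)=275.9300
Node (1,0) S=120.9000: V=(p*·43.8400+(1−p*)·45.3500)/1.09=40.2767; Δ=(43.8400−45.3500)/(134.1990−74.9580)=-0.0255; B=V−Δ·S=43.3584
Node (1,1) S=216.4500: V=(p*·275.9300+(1−p*)·43.8400)/1.09=244.4559; Δ=(275.9300−43.8400)/(240.2595−134.1990)=2.1883; B=V−Δ·S=-229.1972
Node (0,0) S=195.0000: V=(p*·244.4559+(1−p*)·40.2767)/1.09=216.6257; Δ=(244.4559−40.2767)/(216.4500−120.9000)=2.1369; B=V−Δ·S=-200.0665
The time-0 hedge costs 216.6257, which is the no-arbitrage price.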